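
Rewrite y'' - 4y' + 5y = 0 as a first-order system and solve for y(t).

y(t) = c_1e^(2t)cos(t) + c_2e^(2t)sin(t)

Let x_1 = y, x_2 = y'. Then x_1' = x_2 and x_2' = -5x_1 + 4x_2.
A = [[0,1],[-5,4]]; det(A-λI) = λ^2 - 4λ + 5.
Eigenvalues λ = 2 ± i.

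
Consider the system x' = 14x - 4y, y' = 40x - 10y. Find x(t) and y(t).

Coefficient matrix A = [[14, -4], [40, -10]].
Characteristic polynomial det(A - λI) = λ^2 - 4λ + 20 = 0.
Eigenvalues λ = 2 ± 4i (complex conjugate pair).
For λ=2+4i: an eigenvector is (1,3) - i(0,1) = (1, 3 - i).
A real fundamental pair from Re and Im of e^((2+4i)t)v: X_1 = e^(2t)(cos(4t)·(1,3) + sin(4t)·(0,1)), X_2 = e^(2t)(sin(4t)·(1,3) - cos(4t)·(0,1)).
General solution: c_1X_1 + c_2X_2.

x(t) = c_1e^(2t)cos(4t) + c_2e^(2t)sin(4t), y(t) = c_1e^(2t)sin(4t) + 3c_1e^(2t)cos(4t) + 3c_2e^(2t)sin(4t) - c_2e^(2t)cos(4t)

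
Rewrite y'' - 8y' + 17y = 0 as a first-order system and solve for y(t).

y(t) = K_1e^(4t)cos(t) + K_2e^(4t)sin(t)

Let x_1 = y, x_2 = y'. Then x_1' = x_2 and x_2' = -17x_1 + 8x_2.
A = [[0,1],[-17,8]]; det(A-λI) = λ^2 - 8λ + 17.
Eigenvalues λ = 4 ± i.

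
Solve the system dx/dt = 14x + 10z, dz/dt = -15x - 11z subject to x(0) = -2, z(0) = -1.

x(t) = -8e^(4t) + 6e^(-t), z(t) = 8e^(4t) - 9e^(-t)

Coefficient matrix A = [[14, 10], [-15, -11]].
Characteristic polynomial det(A - λI) = λ^2 - 3λ - 4 = 0.
Eigenvalues λ = -1, 4.
For λ=-1: (A-λI) row 1 is [15, 10], so an eigenvector is (-2, 3).
For λ=4: (A-λI) row 1 is [10, 10], so an eigenvector is (-1, 1).
General solution: C_1e^(-t)(-2,3) + C_2e^(4t)(-1,1).
Applying x(0)=-2, z(0)=-1 gives C_1=-3, C_2=8.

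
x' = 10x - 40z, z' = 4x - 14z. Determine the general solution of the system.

x(t) = C_1e^(-2t)sin(4t) - 3C_1e^(-2t)cos(4t) - 3C_2e^(-2t)sin(4t) - C_2e^(-2t)cos(4t), z(t) = -C_1e^(-2t)cos(4t) - C_2e^(-2t)sin(4t)

Coefficient matrix A = [[10, -40], [4, -14]].
Characteristic polynomial det(A - λI) = λ^2 + 4λ + 20 = 0.
Eigenvalues λ = -2 ± 4i (complex conjugate pair).
For λ=-2+4i: an eigenvector is (-3,-1) - i(1,0) = (-3 - i, -1).
A real fundamental pair from Re and Im of e^((-2+4i)t)v: X_1 = e^(-2t)(cos(4t)·(-3,-1) + sin(4t)·(1,0)), X_2 = e^(-2t)(sin(4t)·(-3,-1) - cos(4t)·(1,0)).
General solution: C_1X_1 + C_2X_2.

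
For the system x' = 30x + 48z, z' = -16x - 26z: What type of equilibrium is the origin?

saddle

A = [[30,48],[-16,-26]]; det(A-λI) = λ^2 - 4λ - 12.
λ = 6, -2: opposite signs.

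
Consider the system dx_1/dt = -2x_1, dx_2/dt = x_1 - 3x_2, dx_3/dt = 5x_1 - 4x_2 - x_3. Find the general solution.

x_1(t) = c_1e^(-2t), x_2(t) = c_1e^(-2t) + c_2e^(-3t), x_3(t) = -c_1e^(-2t) + 2c_2e^(-3t) + c_3e^(-t)

Coefficient matrix A = [[-2, 0, 0], [1, -3, 0], [5, -4, -1]].
det(A - λI) = 0 gives eigenvalues λ = -2, -3, -1.
For λ=-2: eigenvector (1,1,-1).
For λ=-3: eigenvector (0,1,2).
For λ=-1: eigenvector (0,0,1).
General solution: c_1e^(-2t)(1,1,-1) + c_2e^(-3t)(0,1,2) + c_3e^(-t)(0,0,1).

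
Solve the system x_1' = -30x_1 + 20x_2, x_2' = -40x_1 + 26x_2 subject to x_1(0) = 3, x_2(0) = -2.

Coefficient matrix A = [[-30, 20], [-40, 26]].
Characteristic polynomial det(A - λI) = λ^2 + 4λ + 20 = 0.
Eigenvalues λ = -2 ± 4i (complex conjugate pair).
For λ=-2+4i: an eigenvector is (1,1) - i(-2,-3) = (1 + 2i, 1 + 3i).
A real fundamental pair from Re and Im of e^((-2+4i)t)v: X_1 = e^(-2t)(cos(4t)·(1,1) + sin(4t)·(-2,-3)), X_2 = e^(-2t)(sin(4t)·(1,1) - cos(4t)·(-2,-3)).
General solution: K_1X_1 + K_2X_2.
Applying x_1(0)=3, x_2(0)=-2 gives K_1=13, K_2=-5.

x_1(t) = -31e^(-2t)sin(4t) + 3e^(-2t)cos(4t), x_2(t) = -44e^(-2t)sin(4t) - 2e^(-2t)cos(4t)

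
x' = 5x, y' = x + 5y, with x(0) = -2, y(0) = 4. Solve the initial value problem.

Coefficient matrix A = [[5, 0], [1, 5]].
Characteristic polynomial det(A - λI) = λ^2 - 10λ + 25 = 0.
Single eigenvalue λ = 5 with algebraic multiplicity 2.
Eigenvector v = (0,1); generalized eigenvector w with (A-λI)w=v is (1,-3).
General solution: e^(5t)[c_1·v + c_2·(t·v + w)].
Applying x(0)=-2, y(0)=4 gives c_1=-2, c_2=-2.

x(t) = -2e^(5t), y(t) = -2te^(5t) + 4e^(5t)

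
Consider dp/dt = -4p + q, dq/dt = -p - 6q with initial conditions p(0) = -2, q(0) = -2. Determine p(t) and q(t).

p(t) = -4te^(-5t) - 2e^(-5t), q(t) = 4te^(-5t) - 2e^(-5t)

Coefficient matrix A = [[-4, 1], [-1, -6]].
Characteristic polynomial det(A - λI) = λ^2 + 10λ + 25 = 0.
Single eigenvalue λ = -5 with algebraic multiplicity 2.
Eigenvector v = (1,-1); generalized eigenvector w with (A-λI)w=v is (-1,2).
General solution: e^(-5t)[c_1·v + c_2·(t·v + w)].
Applying p(0)=-2, q(0)=-2 gives c_1=-6, c_2=-4.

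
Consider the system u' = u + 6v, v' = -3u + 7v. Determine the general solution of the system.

Coefficient matrix A = [[1, 6], [-3, 7]].
Characteristic polynomial det(A - λI) = λ^2 - 8λ + 25 = 0.
Eigenvalues λ = 4 ± 3i (complex conjugate pair).
For λ=4+3i: an eigenvector is (-1,0) - i(1,1) = (-1 - i, 0 - i).
A real fundamental pair from Re and Im of e^((4+3i)t)v: X_1 = e^(4t)(cos(3t)·(-1,0) + sin(3t)·(1,1)), X_2 = e^(4t)(sin(3t)·(-1,0) - cos(3t)·(1,1)).
General solution: K_1X_1 + K_2X_2.

u(t) = K_1e^(4t)sin(3t) - K_1e^(4t)cos(3t) - K_2e^(4t)sin(3t) - K_2e^(4t)cos(3t), v(t) = K_1e^(4t)sin(3t) - K_2e^(4t)cos(3t)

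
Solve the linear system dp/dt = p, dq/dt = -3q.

Coefficient matrix A = [[1, 0], [0, -3]].
Characteristic polynomial det(A - λI) = λ^2 + 2λ - 3 = 0.
Eigenvalues λ = -3, 1.
For λ=-3: (A-λI) row 1 is [4, 0], so an eigenvector is (0, -1).
For λ=1: (A-λI) row 2 is [0, -4], so an eigenvector is (1, 0).
General solution: C_1e^(-3t)(0,-1) + C_2e^(t)(1,0).

p(t) = C_2e^(t), q(t) = -C_1e^(-3t)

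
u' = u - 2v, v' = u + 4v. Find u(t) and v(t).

u(t) = c_1e^(3t) + 2c_2e^(2t), v(t) = -c_1e^(3t) - c_2e^(2t)

Coefficient matrix A = [[1, -2], [1, 4]].
Characteristic polynomial det(A - λI) = λ^2 - 5λ + 6 = 0.
Eigenvalues λ = 3, 2.
For λ=3: (A-λI) row 1 is [-2, -2], so an eigenvector is (1, -1).
For λ=2: (A-λI) row 1 is [-1, -2], so an eigenvector is (2, -1).
General solution: c_1e^(3t)(1,-1) + c_2e^(2t)(2,-1).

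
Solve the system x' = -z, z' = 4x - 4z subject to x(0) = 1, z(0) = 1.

x(t) = te^(-2t) + e^(-2t), z(t) = 2te^(-2t) + e^(-2t)

Coefficient matrix A = [[0, -1], [4, -4]].
Characteristic polynomial det(A - λI) = λ^2 + 4λ + 4 = 0.
Single eigenvalue λ = -2 with algebraic multiplicity 2.
Eigenvector v = (-1,-2); generalized eigenvector w with (A-λI)w=v is (1,3).
General solution: e^(-2t)[c_1·v + c_2·(t·v + w)].
Applying x(0)=1, z(0)=1 gives c_1=-2, c_2=-1.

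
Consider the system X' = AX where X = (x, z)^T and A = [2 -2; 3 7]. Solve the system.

x(t) = C_1e^(4t) + 2C_2e^(5t), z(t) = -C_1e^(4t) - 3C_2e^(5t)

Coefficient matrix A = [[2, -2], [3, 7]].
Characteristic polynomial det(A - λI) = λ^2 - 9λ + 20 = 0.
Eigenvalues λ = 4, 5.
For λ=4: (A-λI) row 1 is [-2, -2], so an eigenvector is (1, -1).
For λ=5: (A-λI) row 1 is [-3, -2], so an eigenvector is (2, -3).
General solution: C_1e^(4t)(1,-1) + C_2e^(5t)(2,-3).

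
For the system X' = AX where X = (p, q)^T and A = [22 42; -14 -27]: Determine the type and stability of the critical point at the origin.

A = [[22,42],[-14,-27]]; det(A-λI) = λ^2 + 5λ - 6.
λ = -6, 1: opposite signs.

saddle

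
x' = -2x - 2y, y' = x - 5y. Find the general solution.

Coefficient matrix A = [[-2, -2], [1, -5]].
Characteristic polynomial det(A - λI) = λ^2 + 7λ + 12 = 0.
Eigenvalues λ = -3, -4.
For λ=-3: (A-λI) row 1 is [1, -2], so an eigenvector is (-2, -1).
For λ=-4: (A-λI) row 1 is [2, -2], so an eigenvector is (-1, -1).
General solution: c_1e^(-3t)(-2,-1) + c_2e^(-4t)(-1,-1).

x(t) = -2c_1e^(-3t) - c_2e^(-4t), y(t) = -c_1e^(-3t) - c_2e^(-4t)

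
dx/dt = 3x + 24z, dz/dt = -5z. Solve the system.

x(t) = 3c_1e^(-5t) + c_2e^(3t), z(t) = -c_1e^(-5t)

Coefficient matrix A = [[3, 24], [0, -5]].
Characteristic polynomial det(A - λI) = λ^2 + 2λ - 15 = 0.
Eigenvalues λ = -5, 3.
For λ=-5: (A-λI) row 1 is [8, 24], so an eigenvector is (3, -1).
For λ=3: (A-λI) row 1 is [0, 24], so an eigenvector is (1, 0).
General solution: c_1e^(-5t)(3,-1) + c_2e^(3t)(1,0).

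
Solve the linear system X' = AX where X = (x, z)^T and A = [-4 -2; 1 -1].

x(t) = K_1e^(-2t) + 2K_2e^(-3t), z(t) = -K_1e^(-2t) - K_2e^(-3t)

Coefficient matrix A = [[-4, -2], [1, -1]].
Characteristic polynomial det(A - λI) = λ^2 + 5λ + 6 = 0.
Eigenvalues λ = -2, -3.
For λ=-2: (A-λI) row 1 is [-2, -2], so an eigenvector is (1, -1).
For λ=-3: (A-λI) row 1 is [-1, -2], so an eigenvector is (2, -1).
General solution: K_1e^(-2t)(1,-1) + K_2e^(-3t)(2,-1).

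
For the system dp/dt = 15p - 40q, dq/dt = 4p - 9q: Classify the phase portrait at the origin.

unstable spiral

A = [[15,-40],[4,-9]]; det(A-λI) = λ^2 - 6λ + 25.
λ = 3 ± 4i: positive real part.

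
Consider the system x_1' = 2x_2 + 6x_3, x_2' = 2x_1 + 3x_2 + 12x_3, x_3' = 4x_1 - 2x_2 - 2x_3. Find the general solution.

x_1(t) = c_1e^(-2t) + 2c_2e^(-t) + c_3e^(4t), x_2(t) = 2c_1e^(-2t) + 5c_2e^(-t) + 2c_3e^(4t), x_3(t) = -c_1e^(-2t) - 2c_2e^(-t)

Coefficient matrix A = [[0, 2, 6], [2, 3, 12], [4, -2, -2]].
det(A - λI) = 0 gives eigenvalues λ = -2, -1, 4.
For λ=-2: eigenvector (1,2,-1).
For λ=-1: eigenvector (2,5,-2).
For λ=4: eigenvector (1,2,0).
General solution: c_1e^(-2t)(1,2,-1) + c_2e^(-t)(2,5,-2) + c_3e^(4t)(1,2,0).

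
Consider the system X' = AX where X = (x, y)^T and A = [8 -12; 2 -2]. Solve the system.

x(t) = -3c_1e^(4t) - 2c_2e^(2t), y(t) = -c_1e^(4t) - c_2e^(2t)

Coefficient matrix A = [[8, -12], [2, -2]].
Characteristic polynomial det(A - λI) = λ^2 - 6λ + 8 = 0.
Eigenvalues λ = 4, 2.
For λ=4: (A-λI) row 1 is [4, -12], so an eigenvector is (-3, -1).
For λ=2: (A-λI) row 1 is [6, -12], so an eigenvector is (-2, -1).
General solution: c_1e^(4t)(-3,-1) + c_2e^(2t)(-2,-1).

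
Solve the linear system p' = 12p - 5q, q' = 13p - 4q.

p(t) = K_1e^(4t)sin(t) + 2K_1e^(4t)cos(t) + 2K_2e^(4t)sin(t) - K_2e^(4t)cos(t), q(t) = 2K_1e^(4t)sin(t) + 3K_1e^(4t)cos(t) + 3K_2e^(4t)sin(t) - 2K_2e^(4t)cos(t)

Coefficient matrix A = [[12, -5], [13, -4]].
Characteristic polynomial det(A - λI) = λ^2 - 8λ + 17 = 0.
Eigenvalues λ = 4 ± i (complex conjugate pair).
For λ=4+i: an eigenvector is (2,3) - i(1,2) = (2 - i, 3 - 2i).
A real fundamental pair from Re and Im of e^((4+i)t)v: X_1 = e^(4t)(cos(t)·(2,3) + sin(t)·(1,2)), X_2 = e^(4t)(sin(t)·(2,3) - cos(t)·(1,2)).
General solution: K_1X_1 + K_2X_2.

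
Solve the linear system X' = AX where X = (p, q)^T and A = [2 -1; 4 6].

p(t) = c_1e^(4t) + c_2te^(4t) - c_2e^(4t), q(t) = -2c_1e^(4t) - 2c_2te^(4t) + c_2e^(4t)

Coefficient matrix A = [[2, -1], [4, 6]].
Characteristic polynomial det(A - λI) = λ^2 - 8λ + 16 = 0.
Single eigenvalue λ = 4 with algebraic multiplicity 2.
Eigenvector v = (1,-2); generalized eigenvector w with (A-λI)w=v is (-1,1).
General solution: e^(4t)[c_1·v + c_2·(t·v + w)].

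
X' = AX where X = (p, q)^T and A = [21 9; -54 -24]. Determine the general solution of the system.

Coefficient matrix A = [[21, 9], [-54, -24]].
Characteristic polynomial det(A - λI) = λ^2 + 3λ - 18 = 0.
Eigenvalues λ = -6, 3.
For λ=-6: (A-λI) row 1 is [27, 9], so an eigenvector is (-1, 3).
For λ=3: (A-λI) row 1 is [18, 9], so an eigenvector is (1, -2).
General solution: c_1e^(-6t)(-1,3) + c_2e^(3t)(1,-2).

p(t) = -c_1e^(-6t) + c_2e^(3t), q(t) = 3c_1e^(-6t) - 2c_2e^(3t)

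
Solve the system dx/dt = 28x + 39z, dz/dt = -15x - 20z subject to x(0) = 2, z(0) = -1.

x(t) = 3e^(4t)sin(3t) + 2e^(4t)cos(3t), z(t) = -2e^(4t)sin(3t) - e^(4t)cos(3t)

Coefficient matrix A = [[28, 39], [-15, -20]].
Characteristic polynomial det(A - λI) = λ^2 - 8λ + 25 = 0.
Eigenvalues λ = 4 ± 3i (complex conjugate pair).
For λ=4+3i: an eigenvector is (-2,1) - i(-3,2) = (-2 + 3i, 1 - 2i).
A real fundamental pair from Re and Im of e^((4+3i)t)v: X_1 = e^(4t)(cos(3t)·(-2,1) + sin(3t)·(-3,2)), X_2 = e^(4t)(sin(3t)·(-2,1) - cos(3t)·(-3,2)).
General solution: K_1X_1 + K_2X_2.
Applying x(0)=2, z(0)=-1 gives K_1=-1, K_2=0.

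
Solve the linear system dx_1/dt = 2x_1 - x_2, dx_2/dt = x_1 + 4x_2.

Coefficient matrix A = [[2, -1], [1, 4]].
Characteristic polynomial det(A - λI) = λ^2 - 6λ + 9 = 0.
Single eigenvalue λ = 3 with algebraic multiplicity 2.
Eigenvector v = (-1,1); generalized eigenvector w with (A-λI)w=v is (2,-1).
General solution: e^(3t)[C_1·v + C_2·(t·v + w)].

x_1(t) = -C_1e^(3t) - C_2te^(3t) + 2C_2e^(3t), x_2(t) = C_1e^(3t) + C_2te^(3t) - C_2e^(3t)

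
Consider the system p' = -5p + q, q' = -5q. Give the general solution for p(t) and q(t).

Coefficient matrix A = [[-5, 1], [0, -5]].
Characteristic polynomial det(A - λI) = λ^2 + 10λ + 25 = 0.
Single eigenvalue λ = -5 with algebraic multiplicity 2.
Eigenvector v = (1,0); generalized eigenvector w with (A-λI)w=v is (-1,1).
General solution: e^(-5t)[K_1·v + K_2·(t·v + w)].

p(t) = K_1e^(-5t) + K_2te^(-5t) - K_2e^(-5t), q(t) = K_2e^(-5t)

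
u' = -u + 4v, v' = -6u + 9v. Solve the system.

u(t) = C_1e^(3t) + 2C_2e^(5t), v(t) = C_1e^(3t) + 3C_2e^(5t)

Coefficient matrix A = [[-1, 4], [-6, 9]].
Characteristic polynomial det(A - λI) = λ^2 - 8λ + 15 = 0.
Eigenvalues λ = 3, 5.
For λ=3: (A-λI) row 1 is [-4, 4], so an eigenvector is (1, 1).
For λ=5: (A-λI) row 1 is [-6, 4], so an eigenvector is (2, 3).
General solution: C_1e^(3t)(1,1) + C_2e^(5t)(2,3).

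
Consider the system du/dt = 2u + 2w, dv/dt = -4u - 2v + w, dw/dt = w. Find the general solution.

u(t) = c_1e^(2t) - 2c_3e^(t), v(t) = -c_1e^(2t) + c_2e^(-2t) + 3c_3e^(t), w(t) = c_3e^(t)

Coefficient matrix A = [[2, 0, 2], [-4, -2, 1], [0, 0, 1]].
det(A - λI) = 0 gives eigenvalues λ = 2, -2, 1.
For λ=2: eigenvector (1,-1,0).
For λ=-2: eigenvector (0,1,0).
For λ=1: eigenvector (-2,3,1).
General solution: c_1e^(2t)(1,-1,0) + c_2e^(-2t)(0,1,0) + c_3e^(t)(-2,3,1).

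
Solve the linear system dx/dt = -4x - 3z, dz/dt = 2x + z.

x(t) = c_1e^(-t) - 3c_2e^(-2t), z(t) = -c_1e^(-t) + 2c_2e^(-2t)

Coefficient matrix A = [[-4, -3], [2, 1]].
Characteristic polynomial det(A - λI) = λ^2 + 3λ + 2 = 0.
Eigenvalues λ = -1, -2.
For λ=-1: (A-λI) row 1 is [-3, -3], so an eigenvector is (1, -1).
For λ=-2: (A-λI) row 1 is [-2, -3], so an eigenvector is (-3, 2).
General solution: c_1e^(-t)(1,-1) + c_2e^(-2t)(-3,2).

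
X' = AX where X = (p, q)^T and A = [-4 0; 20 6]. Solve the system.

p(t) = C_2e^(-4t), q(t) = C_1e^(6t) - 2C_2e^(-4t)

Coefficient matrix A = [[-4, 0], [20, 6]].
Characteristic polynomial det(A - λI) = λ^2 - 2λ - 24 = 0.
Eigenvalues λ = 6, -4.
For λ=6: (A-λI) row 1 is [-10, 0], so an eigenvector is (0, 1).
For λ=-4: (A-λI) row 2 is [20, 10], so an eigenvector is (1, -2).
General solution: C_1e^(6t)(0,1) + C_2e^(-4t)(1,-2).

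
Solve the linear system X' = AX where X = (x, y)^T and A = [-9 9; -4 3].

Coefficient matrix A = [[-9, 9], [-4, 3]].
Characteristic polynomial det(A - λI) = λ^2 + 6λ + 9 = 0.
Single eigenvalue λ = -3 with algebraic multiplicity 2.
Eigenvector v = (3,2); generalized eigenvector w with (A-λI)w=v is (1,1).
General solution: e^(-3t)[K_1·v + K_2·(t·v + w)].

x(t) = 3K_1e^(-3t) + 3K_2te^(-3t) + K_2e^(-3t), y(t) = 2K_1e^(-3t) + 2K_2te^(-3t) + K_2e^(-3t)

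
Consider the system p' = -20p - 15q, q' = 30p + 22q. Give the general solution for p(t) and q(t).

Coefficient matrix A = [[-20, -15], [30, 22]].
Characteristic polynomial det(A - λI) = λ^2 - 2λ + 10 = 0.
Eigenvalues λ = 1 ± 3i (complex conjugate pair).
For λ=1+3i: an eigenvector is (1,-1) - i(-2,3) = (1 + 2i, -1 - 3i).
A real fundamental pair from Re and Im of e^((1+3i)t)v: X_1 = e^(t)(cos(3t)·(1,-1) + sin(3t)·(-2,3)), X_2 = e^(t)(sin(3t)·(1,-1) - cos(3t)·(-2,3)).
General solution: K_1X_1 + K_2X_2.

p(t) = -2K_1e^(t)sin(3t) + K_1e^(t)cos(3t) + K_2e^(t)sin(3t) + 2K_2e^(t)cos(3t), q(t) = 3K_1e^(t)sin(3t) - K_1e^(t)cos(3t) - K_2e^(t)sin(3t) - 3K_2e^(t)cos(3t)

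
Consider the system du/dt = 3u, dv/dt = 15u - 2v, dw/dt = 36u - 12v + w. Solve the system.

Coefficient matrix A = [[3, 0, 0], [15, -2, 0], [36, -12, 1]].
det(A - λI) = 0 gives eigenvalues λ = 3, -2, 1.
For λ=3: eigenvector (1,3,0).
For λ=-2: eigenvector (0,1,4).
For λ=1: eigenvector (0,0,1).
General solution: c_1e^(3t)(1,3,0) + c_2e^(-2t)(0,1,4) + c_3e^(t)(0,0,1).

u(t) = c_1e^(3t), v(t) = 3c_1e^(3t) + c_2e^(-2t), w(t) = 4c_2e^(-2t) + c_3e^(t)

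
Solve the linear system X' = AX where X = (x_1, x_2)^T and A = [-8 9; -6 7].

x_1(t) = 3K_1e^(-2t) - K_2e^(t), x_2(t) = 2K_1e^(-2t) - K_2e^(t)

Coefficient matrix A = [[-8, 9], [-6, 7]].
Characteristic polynomial det(A - λI) = λ^2 + λ - 2 = 0.
Eigenvalues λ = -2, 1.
For λ=-2: (A-λI) row 1 is [-6, 9], so an eigenvector is (3, 2).
For λ=1: (A-λI) row 1 is [-9, 9], so an eigenvector is (-1, -1).
General solution: K_1e^(-2t)(3,2) + K_2e^(t)(-1,-1).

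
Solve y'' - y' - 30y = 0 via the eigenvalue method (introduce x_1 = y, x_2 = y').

y(t) = c_1e^(-5t) + c_2e^(6t)

Let x_1 = y, x_2 = y'. Then x_1' = x_2 and x_2' = 30x_1 + x_2.
A = [[0,1],[30,1]]; det(A-λI) = λ^2 - λ - 30.
Eigenvalues λ = -5, 6 with eigenvectors (1,-5), (1,6).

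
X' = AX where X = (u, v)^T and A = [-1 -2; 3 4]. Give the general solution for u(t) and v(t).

u(t) = -C_1e^(t) - 2C_2e^(2t), v(t) = C_1e^(t) + 3C_2e^(2t)

Coefficient matrix A = [[-1, -2], [3, 4]].
Characteristic polynomial det(A - λI) = λ^2 - 3λ + 2 = 0.
Eigenvalues λ = 1, 2.
For λ=1: (A-λI) row 1 is [-2, -2], so an eigenvector is (-1, 1).
For λ=2: (A-λI) row 1 is [-3, -2], so an eigenvector is (-2, 3).
General solution: C_1e^(t)(-1,1) + C_2e^(2t)(-2,3).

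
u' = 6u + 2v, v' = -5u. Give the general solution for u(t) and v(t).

u(t) = -C_1e^(3t)sin(t) + C_1e^(3t)cos(t) + C_2e^(3t)sin(t) + C_2e^(3t)cos(t), v(t) = C_1e^(3t)sin(t) - 2C_1e^(3t)cos(t) - 2C_2e^(3t)sin(t) - C_2e^(3t)cos(t)

Coefficient matrix A = [[6, 2], [-5, 0]].
Characteristic polynomial det(A - λI) = λ^2 - 6λ + 10 = 0.
Eigenvalues λ = 3 ± i (complex conjugate pair).
For λ=3+i: an eigenvector is (1,-2) - i(-1,1) = (1 + i, -2 - i).
A real fundamental pair from Re and Im of e^((3+i)t)v: X_1 = e^(3t)(cos(t)·(1,-2) + sin(t)·(-1,1)), X_2 = e^(3t)(sin(t)·(1,-2) - cos(t)·(-1,1)).
General solution: C_1X_1 + C_2X_2.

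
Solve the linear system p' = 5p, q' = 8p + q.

p(t) = c_2e^(5t), q(t) = c_1e^(t) + 2c_2e^(5t)

Coefficient matrix A = [[5, 0], [8, 1]].
Characteristic polynomial det(A - λI) = λ^2 - 6λ + 5 = 0.
Eigenvalues λ = 1, 5.
For λ=1: (A-λI) row 1 is [4, 0], so an eigenvector is (0, 1).
For λ=5: (A-λI) row 2 is [8, -4], so an eigenvector is (1, 2).
General solution: c_1e^(t)(0,1) + c_2e^(5t)(1,2).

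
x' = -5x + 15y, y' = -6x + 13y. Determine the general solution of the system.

Coefficient matrix A = [[-5, 15], [-6, 13]].
Characteristic polynomial det(A - λI) = λ^2 - 8λ + 25 = 0.
Eigenvalues λ = 4 ± 3i (complex conjugate pair).
For λ=4+3i: an eigenvector is (-1,-1) - i(-2,-1) = (-1 + 2i, -1 + i).
A real fundamental pair from Re and Im of e^((4+3i)t)v: X_1 = e^(4t)(cos(3t)·(-1,-1) + sin(3t)·(-2,-1)), X_2 = e^(4t)(sin(3t)·(-1,-1) - cos(3t)·(-2,-1)).
General solution: c_1X_1 + c_2X_2.

x(t) = -2c_1e^(4t)sin(3t) - c_1e^(4t)cos(3t) - c_2e^(4t)sin(3t) + 2c_2e^(4t)cos(3t), y(t) = -c_1e^(4t)sin(3t) - c_1e^(4t)cos(3t) - c_2e^(4t)sin(3t) + c_2e^(4t)cos(3t)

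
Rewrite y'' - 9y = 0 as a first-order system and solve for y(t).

y(t) = C_1e^(-3t) + C_2e^(3t)

Let x_1 = y, x_2 = y'. Then x_1' = x_2 and x_2' = 9x_1.
A = [[0,1],[9,0]]; det(A-λI) = λ^2 - 9.
Eigenvalues λ = -3, 3 with eigenvectors (1,-3), (1,3).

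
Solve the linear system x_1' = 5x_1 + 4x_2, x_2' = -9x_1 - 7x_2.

x_1(t) = 2K_1e^(-t) + 2K_2te^(-t) - K_2e^(-t), x_2(t) = -3K_1e^(-t) - 3K_2te^(-t) + 2K_2e^(-t)

Coefficient matrix A = [[5, 4], [-9, -7]].
Characteristic polynomial det(A - λI) = λ^2 + 2λ + 1 = 0.
Single eigenvalue λ = -1 with algebraic multiplicity 2.
Eigenvector v = (2,-3); generalized eigenvector w with (A-λI)w=v is (-1,2).
General solution: e^(-t)[K_1·v + K_2·(t·v + w)].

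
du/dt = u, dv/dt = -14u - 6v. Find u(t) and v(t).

Coefficient matrix A = [[1, 0], [-14, -6]].
Characteristic polynomial det(A - λI) = λ^2 + 5λ - 6 = 0.
Eigenvalues λ = -6, 1.
For λ=-6: (A-λI) row 1 is [7, 0], so an eigenvector is (0, -1).
For λ=1: (A-λI) row 2 is [-14, -7], so an eigenvector is (-1, 2).
General solution: c_1e^(-6t)(0,-1) + c_2e^(t)(-1,2).

u(t) = -c_2e^(t), v(t) = -c_1e^(-6t) + 2c_2e^(t)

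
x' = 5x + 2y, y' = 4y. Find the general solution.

Coefficient matrix A = [[5, 2], [0, 4]].
Characteristic polynomial det(A - λI) = λ^2 - 9λ + 20 = 0.
Eigenvalues λ = 5, 4.
For λ=5: (A-λI) row 1 is [0, 2], so an eigenvector is (-1, 0).
For λ=4: (A-λI) row 1 is [1, 2], so an eigenvector is (-2, 1).
General solution: C_1e^(5t)(-1,0) + C_2e^(4t)(-2,1).

x(t) = -C_1e^(5t) - 2C_2e^(4t), y(t) = C_2e^(4t)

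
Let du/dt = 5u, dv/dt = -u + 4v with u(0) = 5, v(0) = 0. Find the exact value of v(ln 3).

-810

A = [[5,0],[-1,4]]; eigenvalues λ = 4, 5.
Eigenvectors: (0,-1) for λ=4, (-1,1) for λ=5.
From the initial condition, c_1 = -5, c_2 = -5.
v(ln 3) = (-5)(3^4)(-1) + (-5)(3^5)(1) = -810.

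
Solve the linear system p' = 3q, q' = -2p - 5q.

Coefficient matrix A = [[0, 3], [-2, -5]].
Characteristic polynomial det(A - λI) = λ^2 + 5λ + 6 = 0.
Eigenvalues λ = -3, -2.
For λ=-3: (A-λI) row 1 is [3, 3], so an eigenvector is (1, -1).
For λ=-2: (A-λI) row 1 is [2, 3], so an eigenvector is (-3, 2).
General solution: c_1e^(-3t)(1,-1) + c_2e^(-2t)(-3,2).

p(t) = c_1e^(-3t) - 3c_2e^(-2t), q(t) = -c_1e^(-3t) + 2c_2e^(-2t)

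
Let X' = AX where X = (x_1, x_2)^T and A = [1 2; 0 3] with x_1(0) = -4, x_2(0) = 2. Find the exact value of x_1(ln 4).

A = [[1,2],[0,3]]; eigenvalues λ = 3, 1.
Eigenvectors: (-1,-1) for λ=3, (1,0) for λ=1.
From the initial condition, c_1 = -2, c_2 = -6.
x_1(ln 4) = (-2)(4^3)(-1) + (-6)(4^1)(1) = 104.

104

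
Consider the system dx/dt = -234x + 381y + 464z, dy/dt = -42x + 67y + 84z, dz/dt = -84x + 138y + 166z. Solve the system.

x(t) = -11C_1e^(4t) + 2C_2e^(-2t) + 17C_3e^(-3t), y(t) = -2C_1e^(4t) + 3C_3e^(-3t), z(t) = -4C_1e^(4t) + C_2e^(-2t) + 6C_3e^(-3t)

Coefficient matrix A = [[-234, 381, 464], [-42, 67, 84], [-84, 138, 166]].
det(A - λI) = 0 gives eigenvalues λ = 4, -2, -3.
For λ=4: eigenvector (-11,-2,-4).
For λ=-2: eigenvector (2,0,1).
For λ=-3: eigenvector (17,3,6).
General solution: C_1e^(4t)(-11,-2,-4) + C_2e^(-2t)(2,0,1) + C_3e^(-3t)(17,3,6).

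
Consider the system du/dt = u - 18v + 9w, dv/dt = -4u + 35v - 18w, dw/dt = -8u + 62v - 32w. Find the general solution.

Coefficient matrix A = [[1, -18, 9], [-4, 35, -18], [-8, 62, -32]].
det(A - λI) = 0 gives eigenvalues λ = 1, -1, 4.
For λ=1: eigenvector (1,-2,-4).
For λ=-1: eigenvector (0,1,2).
For λ=4: eigenvector (3,-6,-11).
General solution: c_1e^(t)(1,-2,-4) + c_2e^(-t)(0,1,2) + c_3e^(4t)(3,-6,-11).

u(t) = c_1e^(t) + 3c_3e^(4t), v(t) = -2c_1e^(t) + c_2e^(-t) - 6c_3e^(4t), w(t) = -4c_1e^(t) + 2c_2e^(-t) - 11c_3e^(4t)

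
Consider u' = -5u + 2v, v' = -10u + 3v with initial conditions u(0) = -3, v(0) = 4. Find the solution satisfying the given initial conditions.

u(t) = 10e^(-t)sin(2t) - 3e^(-t)cos(2t), v(t) = 23e^(-t)sin(2t) + 4e^(-t)cos(2t)

Coefficient matrix A = [[-5, 2], [-10, 3]].
Characteristic polynomial det(A - λI) = λ^2 + 2λ + 5 = 0.
Eigenvalues λ = -1 ± 2i (complex conjugate pair).
For λ=-1+2i: an eigenvector is (0,1) - i(1,2) = (0 - i, 1 - 2i).
A real fundamental pair from Re and Im of e^((-1+2i)t)v: X_1 = e^(-t)(cos(2t)·(0,1) + sin(2t)·(1,2)), X_2 = e^(-t)(sin(2t)·(0,1) - cos(2t)·(1,2)).
General solution: C_1X_1 + C_2X_2.
Applying u(0)=-3, v(0)=4 gives C_1=10, C_2=3.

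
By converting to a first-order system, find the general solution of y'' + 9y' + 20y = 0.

Let x_1 = y, x_2 = y'. Then x_1' = x_2 and x_2' = -20x_1 - 9x_2.
A = [[0,1],[-20,-9]]; det(A-λI) = λ^2 + 9λ + 20.
Eigenvalues λ = -5, -4 with eigenvectors (1,-5), (1,-4).

y(t) = C_1e^(-5t) + C_2e^(-4t)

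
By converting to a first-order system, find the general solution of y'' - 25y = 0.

Let x_1 = y, x_2 = y'. Then x_1' = x_2 and x_2' = 25x_1.
A = [[0,1],[25,0]]; det(A-λI) = λ^2 - 25.
Eigenvalues λ = -5, 5 with eigenvectors (1,-5), (1,5).

y(t) = K_1e^(-5t) + K_2e^(5t)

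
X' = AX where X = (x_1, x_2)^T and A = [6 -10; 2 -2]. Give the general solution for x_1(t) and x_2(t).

x_1(t) = c_1e^(2t)sin(2t) - 2c_1e^(2t)cos(2t) - 2c_2e^(2t)sin(2t) - c_2e^(2t)cos(2t), x_2(t) = -c_1e^(2t)cos(2t) - c_2e^(2t)sin(2t)

Coefficient matrix A = [[6, -10], [2, -2]].
Characteristic polynomial det(A - λI) = λ^2 - 4λ + 8 = 0.
Eigenvalues λ = 2 ± 2i (complex conjugate pair).
For λ=2+2i: an eigenvector is (-2,-1) - i(1,0) = (-2 - i, -1).
A real fundamental pair from Re and Im of e^((2+2i)t)v: X_1 = e^(2t)(cos(2t)·(-2,-1) + sin(2t)·(1,0)), X_2 = e^(2t)(sin(2t)·(-2,-1) - cos(2t)·(1,0)).
General solution: c_1X_1 + c_2X_2.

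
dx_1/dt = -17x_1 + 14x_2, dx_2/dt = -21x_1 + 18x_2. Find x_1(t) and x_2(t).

Coefficient matrix A = [[-17, 14], [-21, 18]].
Characteristic polynomial det(A - λI) = λ^2 - λ - 12 = 0.
Eigenvalues λ = -3, 4.
For λ=-3: (A-λI) row 1 is [-14, 14], so an eigenvector is (1, 1).
For λ=4: (A-λI) row 1 is [-21, 14], so an eigenvector is (2, 3).
General solution: c_1e^(-3t)(1,1) + c_2e^(4t)(2,3).

x_1(t) = c_1e^(-3t) + 2c_2e^(4t), x_2(t) = c_1e^(-3t) + 3c_2e^(4t)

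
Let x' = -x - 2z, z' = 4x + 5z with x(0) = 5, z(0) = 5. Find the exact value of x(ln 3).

-225

A = [[-1,-2],[4,5]]; eigenvalues λ = 3, 1.
Eigenvectors: (1,-2) for λ=3, (-1,1) for λ=1.
From the initial condition, c_1 = -10, c_2 = -15.
x(ln 3) = (-10)(3^3)(1) + (-15)(3^1)(-1) = -225.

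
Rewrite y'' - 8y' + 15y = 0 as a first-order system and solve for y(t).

y(t) = c_1e^(5t) + c_2e^(3t)

Let x_1 = y, x_2 = y'. Then x_1' = x_2 and x_2' = -15x_1 + 8x_2.
A = [[0,1],[-15,8]]; det(A-λI) = λ^2 - 8λ + 15.
Eigenvalues λ = 5, 3 with eigenvectors (1,5), (1,3).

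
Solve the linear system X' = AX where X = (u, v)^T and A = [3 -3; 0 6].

u(t) = -K_1e^(6t) + K_2e^(3t), v(t) = K_1e^(6t)

Coefficient matrix A = [[3, -3], [0, 6]].
Characteristic polynomial det(A - λI) = λ^2 - 9λ + 18 = 0.
Eigenvalues λ = 6, 3.
For λ=6: (A-λI) row 1 is [-3, -3], so an eigenvector is (-1, 1).
For λ=3: (A-λI) row 1 is [0, -3], so an eigenvector is (1, 0).
General solution: K_1e^(6t)(-1,1) + K_2e^(3t)(1,0).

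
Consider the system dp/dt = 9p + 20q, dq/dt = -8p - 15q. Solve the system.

p(t) = 2K_1e^(-3t)sin(4t) - K_1e^(-3t)cos(4t) - K_2e^(-3t)sin(4t) - 2K_2e^(-3t)cos(4t), q(t) = -K_1e^(-3t)sin(4t) + K_1e^(-3t)cos(4t) + K_2e^(-3t)sin(4t) + K_2e^(-3t)cos(4t)

Coefficient matrix A = [[9, 20], [-8, -15]].
Characteristic polynomial det(A - λI) = λ^2 + 6λ + 25 = 0.
Eigenvalues λ = -3 ± 4i (complex conjugate pair).
For λ=-3+4i: an eigenvector is (-1,1) - i(2,-1) = (-1 - 2i, 1 + i).
A real fundamental pair from Re and Im of e^((-3+4i)t)v: X_1 = e^(-3t)(cos(4t)·(-1,1) + sin(4t)·(2,-1)), X_2 = e^(-3t)(sin(4t)·(-1,1) - cos(4t)·(2,-1)).
General solution: K_1X_1 + K_2X_2.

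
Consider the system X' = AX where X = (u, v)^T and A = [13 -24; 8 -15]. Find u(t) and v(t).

Coefficient matrix A = [[13, -24], [8, -15]].
Characteristic polynomial det(A - λI) = λ^2 + 2λ - 3 = 0.
Eigenvalues λ = 1, -3.
For λ=1: (A-λI) row 1 is [12, -24], so an eigenvector is (2, 1).
For λ=-3: (A-λI) row 1 is [16, -24], so an eigenvector is (-3, -2).
General solution: C_1e^(t)(2,1) + C_2e^(-3t)(-3,-2).

u(t) = 2C_1e^(t) - 3C_2e^(-3t), v(t) = C_1e^(t) - 2C_2e^(-3t)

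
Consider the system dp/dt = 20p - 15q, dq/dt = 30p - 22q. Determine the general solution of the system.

Coefficient matrix A = [[20, -15], [30, -22]].
Characteristic polynomial det(A - λI) = λ^2 + 2λ + 10 = 0.
Eigenvalues λ = -1 ± 3i (complex conjugate pair).
For λ=-1+3i: an eigenvector is (1,1) - i(2,3) = (1 - 2i, 1 - 3i).
A real fundamental pair from Re and Im of e^((-1+3i)t)v: X_1 = e^(-t)(cos(3t)·(1,1) + sin(3t)·(2,3)), X_2 = e^(-t)(sin(3t)·(1,1) - cos(3t)·(2,3)).
General solution: c_1X_1 + c_2X_2.

p(t) = 2c_1e^(-t)sin(3t) + c_1e^(-t)cos(3t) + c_2e^(-t)sin(3t) - 2c_2e^(-t)cos(3t), q(t) = 3c_1e^(-t)sin(3t) + c_1e^(-t)cos(3t) + c_2e^(-t)sin(3t) - 3c_2e^(-t)cos(3t)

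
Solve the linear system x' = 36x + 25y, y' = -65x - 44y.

x(t) = c_1e^(-4t)sin(5t) + 2c_1e^(-4t)cos(5t) + 2c_2e^(-4t)sin(5t) - c_2e^(-4t)cos(5t), y(t) = -2c_1e^(-4t)sin(5t) - 3c_1e^(-4t)cos(5t) - 3c_2e^(-4t)sin(5t) + 2c_2e^(-4t)cos(5t)

Coefficient matrix A = [[36, 25], [-65, -44]].
Characteristic polynomial det(A - λI) = λ^2 + 8λ + 41 = 0.
Eigenvalues λ = -4 ± 5i (complex conjugate pair).
For λ=-4+5i: an eigenvector is (2,-3) - i(1,-2) = (2 - i, -3 + 2i).
A real fundamental pair from Re and Im of e^((-4+5i)t)v: X_1 = e^(-4t)(cos(5t)·(2,-3) + sin(5t)·(1,-2)), X_2 = e^(-4t)(sin(5t)·(2,-3) - cos(5t)·(1,-2)).
General solution: c_1X_1 + c_2X_2.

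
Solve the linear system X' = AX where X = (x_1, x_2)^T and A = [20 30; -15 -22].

x_1(t) = C_1e^(-t)sin(3t) + 3C_1e^(-t)cos(3t) + 3C_2e^(-t)sin(3t) - C_2e^(-t)cos(3t), x_2(t) = -C_1e^(-t)sin(3t) - 2C_1e^(-t)cos(3t) - 2C_2e^(-t)sin(3t) + C_2e^(-t)cos(3t)

Coefficient matrix A = [[20, 30], [-15, -22]].
Characteristic polynomial det(A - λI) = λ^2 + 2λ + 10 = 0.
Eigenvalues λ = -1 ± 3i (complex conjugate pair).
For λ=-1+3i: an eigenvector is (3,-2) - i(1,-1) = (3 - i, -2 + i).
A real fundamental pair from Re and Im of e^((-1+3i)t)v: X_1 = e^(-t)(cos(3t)·(3,-2) + sin(3t)·(1,-1)), X_2 = e^(-t)(sin(3t)·(3,-2) - cos(3t)·(1,-1)).
General solution: C_1X_1 + C_2X_2.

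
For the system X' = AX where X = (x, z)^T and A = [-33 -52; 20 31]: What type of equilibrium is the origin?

A = [[-33,-52],[20,31]]; det(A-λI) = λ^2 + 2λ + 17.
λ = -1 ± 4i: negative real part.

stable spiral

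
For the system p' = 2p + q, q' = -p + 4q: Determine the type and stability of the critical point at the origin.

unstable improper node

A = [[2,1],[-1,4]]; det(A-λI) = λ^2 - 6λ + 9.
repeated λ = 3 with a single eigenvector.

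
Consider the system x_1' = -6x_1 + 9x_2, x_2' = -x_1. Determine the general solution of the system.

x_1(t) = -3C_1e^(-3t) - 3C_2te^(-3t) + C_2e^(-3t), x_2(t) = -C_1e^(-3t) - C_2te^(-3t)

Coefficient matrix A = [[-6, 9], [-1, 0]].
Characteristic polynomial det(A - λI) = λ^2 + 6λ + 9 = 0.
Single eigenvalue λ = -3 with algebraic multiplicity 2.
Eigenvector v = (-3,-1); generalized eigenvector w with (A-λI)w=v is (1,0).
General solution: e^(-3t)[C_1·v + C_2·(t·v + w)].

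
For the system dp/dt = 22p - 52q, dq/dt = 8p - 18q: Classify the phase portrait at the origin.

A = [[22,-52],[8,-18]]; det(A-λI) = λ^2 - 4λ + 20.
λ = 2 ± 4i: positive real part.

unstable spiral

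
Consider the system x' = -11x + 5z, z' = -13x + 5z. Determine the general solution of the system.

x(t) = K_1e^(-3t)sin(t) - 2K_1e^(-3t)cos(t) - 2K_2e^(-3t)sin(t) - K_2e^(-3t)cos(t), z(t) = 2K_1e^(-3t)sin(t) - 3K_1e^(-3t)cos(t) - 3K_2e^(-3t)sin(t) - 2K_2e^(-3t)cos(t)

Coefficient matrix A = [[-11, 5], [-13, 5]].
Characteristic polynomial det(A - λI) = λ^2 + 6λ + 10 = 0.
Eigenvalues λ = -3 ± i (complex conjugate pair).
For λ=-3+i: an eigenvector is (-2,-3) - i(1,2) = (-2 - i, -3 - 2i).
A real fundamental pair from Re and Im of e^((-3+i)t)v: X_1 = e^(-3t)(cos(t)·(-2,-3) + sin(t)·(1,2)), X_2 = e^(-3t)(sin(t)·(-2,-3) - cos(t)·(1,2)).
General solution: K_1X_1 + K_2X_2.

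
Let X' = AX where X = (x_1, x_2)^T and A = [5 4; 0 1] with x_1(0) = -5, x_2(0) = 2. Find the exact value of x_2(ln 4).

A = [[5,4],[0,1]]; eigenvalues λ = 5, 1.
Eigenvectors: (-1,0) for λ=5, (1,-1) for λ=1.
From the initial condition, c_1 = 3, c_2 = -2.
x_2(ln 4) = (3)(4^5)(0) + (-2)(4^1)(-1) = 8.

8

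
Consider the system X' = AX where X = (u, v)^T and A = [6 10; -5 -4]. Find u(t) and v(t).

Coefficient matrix A = [[6, 10], [-5, -4]].
Characteristic polynomial det(A - λI) = λ^2 - 2λ + 26 = 0.
Eigenvalues λ = 1 ± 5i (complex conjugate pair).
For λ=1+5i: an eigenvector is (1,0) - i(1,-1) = (1 - i, 0 + i).
A real fundamental pair from Re and Im of e^((1+5i)t)v: X_1 = e^(t)(cos(5t)·(1,0) + sin(5t)·(1,-1)), X_2 = e^(t)(sin(5t)·(1,0) - cos(5t)·(1,-1)).
General solution: C_1X_1 + C_2X_2.

u(t) = C_1e^(t)sin(5t) + C_1e^(t)cos(5t) + C_2e^(t)sin(5t) - C_2e^(t)cos(5t), v(t) = -C_1e^(t)sin(5t) + C_2e^(t)cos(5t)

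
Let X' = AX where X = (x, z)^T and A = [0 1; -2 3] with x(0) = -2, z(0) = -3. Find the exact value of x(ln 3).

-12

A = [[0,1],[-2,3]]; eigenvalues λ = 1, 2.
Eigenvectors: (1,1) for λ=1, (1,2) for λ=2.
From the initial condition, c_1 = -1, c_2 = -1.
x(ln 3) = (-1)(3^1)(1) + (-1)(3^2)(1) = -12.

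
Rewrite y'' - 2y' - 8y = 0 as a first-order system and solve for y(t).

Let x_1 = y, x_2 = y'. Then x_1' = x_2 and x_2' = 8x_1 + 2x_2.
A = [[0,1],[8,2]]; det(A-λI) = λ^2 - 2λ - 8.
Eigenvalues λ = 4, -2 with eigenvectors (1,4), (1,-2).

y(t) = K_1e^(4t) + K_2e^(-2t)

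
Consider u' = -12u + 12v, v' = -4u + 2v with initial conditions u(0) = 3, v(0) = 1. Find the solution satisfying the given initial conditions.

Coefficient matrix A = [[-12, 12], [-4, 2]].
Characteristic polynomial det(A - λI) = λ^2 + 10λ + 24 = 0.
Eigenvalues λ = -4, -6.
For λ=-4: (A-λI) row 1 is [-8, 12], so an eigenvector is (3, 2).
For λ=-6: (A-λI) row 1 is [-6, 12], so an eigenvector is (-2, -1).
General solution: K_1e^(-4t)(3,2) + K_2e^(-6t)(-2,-1).
Applying u(0)=3, v(0)=1 gives K_1=-1, K_2=-3.

u(t) = -3e^(-4t) + 6e^(-6t), v(t) = -2e^(-4t) + 3e^(-6t)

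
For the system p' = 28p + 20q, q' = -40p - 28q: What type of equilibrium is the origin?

A = [[28,20],[-40,-28]]; det(A-λI) = λ^2 + 16.
λ = 0 ± 4i: zero real part.

center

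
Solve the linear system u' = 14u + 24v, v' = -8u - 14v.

Coefficient matrix A = [[14, 24], [-8, -14]].
Characteristic polynomial det(A - λI) = λ^2 - 4 = 0.
Eigenvalues λ = 2, -2.
For λ=2: (A-λI) row 1 is [12, 24], so an eigenvector is (2, -1).
For λ=-2: (A-λI) row 1 is [16, 24], so an eigenvector is (3, -2).
General solution: c_1e^(2t)(2,-1) + c_2e^(-2t)(3,-2).

u(t) = 2c_1e^(2t) + 3c_2e^(-2t), v(t) = -c_1e^(2t) - 2c_2e^(-2t)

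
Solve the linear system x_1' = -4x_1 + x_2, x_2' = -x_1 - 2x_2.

Coefficient matrix A = [[-4, 1], [-1, -2]].
Characteristic polynomial det(A - λI) = λ^2 + 6λ + 9 = 0.
Single eigenvalue λ = -3 with algebraic multiplicity 2.
Eigenvector v = (1,1); generalized eigenvector w with (A-λI)w=v is (2,3).
General solution: e^(-3t)[K_1·v + K_2·(t·v + w)].

x_1(t) = K_1e^(-3t) + K_2te^(-3t) + 2K_2e^(-3t), x_2(t) = K_1e^(-3t) + K_2te^(-3t) + 3K_2e^(-3t)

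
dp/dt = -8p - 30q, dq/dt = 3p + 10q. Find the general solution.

p(t) = -K_1e^(t)sin(3t) - 3K_1e^(t)cos(3t) - 3K_2e^(t)sin(3t) + K_2e^(t)cos(3t), q(t) = K_1e^(t)cos(3t) + K_2e^(t)sin(3t)

Coefficient matrix A = [[-8, -30], [3, 10]].
Characteristic polynomial det(A - λI) = λ^2 - 2λ + 10 = 0.
Eigenvalues λ = 1 ± 3i (complex conjugate pair).
For λ=1+3i: an eigenvector is (-3,1) - i(-1,0) = (-3 + i, 1).
A real fundamental pair from Re and Im of e^((1+3i)t)v: X_1 = e^(t)(cos(3t)·(-3,1) + sin(3t)·(-1,0)), X_2 = e^(t)(sin(3t)·(-3,1) - cos(3t)·(-1,0)).
General solution: K_1X_1 + K_2X_2.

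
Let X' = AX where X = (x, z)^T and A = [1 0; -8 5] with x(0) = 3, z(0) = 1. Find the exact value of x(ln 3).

A = [[1,0],[-8,5]]; eigenvalues λ = 1, 5.
Eigenvectors: (1,2) for λ=1, (0,-1) for λ=5.
From the initial condition, c_1 = 3, c_2 = 5.
x(ln 3) = (3)(3^1)(1) + (5)(3^5)(0) = 9.

9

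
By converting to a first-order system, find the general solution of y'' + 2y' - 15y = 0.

Let x_1 = y, x_2 = y'. Then x_1' = x_2 and x_2' = 15x_1 - 2x_2.
A = [[0,1],[15,-2]]; det(A-λI) = λ^2 + 2λ - 15.
Eigenvalues λ = 3, -5 with eigenvectors (1,3), (1,-5).

y(t) = c_1e^(3t) + c_2e^(-5t)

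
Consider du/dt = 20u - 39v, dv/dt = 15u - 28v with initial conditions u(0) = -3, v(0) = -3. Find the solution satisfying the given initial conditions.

Coefficient matrix A = [[20, -39], [15, -28]].
Characteristic polynomial det(A - λI) = λ^2 + 8λ + 25 = 0.
Eigenvalues λ = -4 ± 3i (complex conjugate pair).
For λ=-4+3i: an eigenvector is (3,2) - i(-2,-1) = (3 + 2i, 2 + i).
A real fundamental pair from Re and Im of e^((-4+3i)t)v: X_1 = e^(-4t)(cos(3t)·(3,2) + sin(3t)·(-2,-1)), X_2 = e^(-4t)(sin(3t)·(3,2) - cos(3t)·(-2,-1)).
General solution: C_1X_1 + C_2X_2.
Applying u(0)=-3, v(0)=-3 gives C_1=-3, C_2=3.

u(t) = 15e^(-4t)sin(3t) - 3e^(-4t)cos(3t), v(t) = 9e^(-4t)sin(3t) - 3e^(-4t)cos(3t)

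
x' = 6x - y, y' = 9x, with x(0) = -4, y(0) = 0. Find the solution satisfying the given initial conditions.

Coefficient matrix A = [[6, -1], [9, 0]].
Characteristic polynomial det(A - λI) = λ^2 - 6λ + 9 = 0.
Single eigenvalue λ = 3 with algebraic multiplicity 2.
Eigenvector v = (-1,-3); generalized eigenvector w with (A-λI)w=v is (0,1).
General solution: e^(3t)[K_1·v + K_2·(t·v + w)].
Applying x(0)=-4, y(0)=0 gives K_1=4, K_2=12.

x(t) = -12te^(3t) - 4e^(3t), y(t) = -36te^(3t)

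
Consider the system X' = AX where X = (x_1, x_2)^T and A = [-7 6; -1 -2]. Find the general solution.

x_1(t) = 3K_1e^(-5t) - 2K_2e^(-4t), x_2(t) = K_1e^(-5t) - K_2e^(-4t)

Coefficient matrix A = [[-7, 6], [-1, -2]].
Characteristic polynomial det(A - λI) = λ^2 + 9λ + 20 = 0.
Eigenvalues λ = -5, -4.
For λ=-5: (A-λI) row 1 is [-2, 6], so an eigenvector is (3, 1).
For λ=-4: (A-λI) row 1 is [-3, 6], so an eigenvector is (-2, -1).
General solution: K_1e^(-5t)(3,1) + K_2e^(-4t)(-2,-1).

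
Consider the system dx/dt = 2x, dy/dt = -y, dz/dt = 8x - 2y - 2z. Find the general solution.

x(t) = K_1e^(2t), y(t) = K_2e^(-t), z(t) = 2K_1e^(2t) - 2K_2e^(-t) + K_3e^(-2t)

Coefficient matrix A = [[2, 0, 0], [0, -1, 0], [8, -2, -2]].
det(A - λI) = 0 gives eigenvalues λ = 2, -1, -2.
For λ=2: eigenvector (1,0,2).
For λ=-1: eigenvector (0,1,-2).
For λ=-2: eigenvector (0,0,1).
General solution: K_1e^(2t)(1,0,2) + K_2e^(-t)(0,1,-2) + K_3e^(-2t)(0,0,1).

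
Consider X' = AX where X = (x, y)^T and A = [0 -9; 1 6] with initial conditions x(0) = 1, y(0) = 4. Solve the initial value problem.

Coefficient matrix A = [[0, -9], [1, 6]].
Characteristic polynomial det(A - λI) = λ^2 - 6λ + 9 = 0.
Single eigenvalue λ = 3 with algebraic multiplicity 2.
Eigenvector v = (3,-1); generalized eigenvector w with (A-λI)w=v is (2,-1).
General solution: e^(3t)[K_1·v + K_2·(t·v + w)].
Applying x(0)=1, y(0)=4 gives K_1=9, K_2=-13.

x(t) = -39te^(3t) + e^(3t), y(t) = 13te^(3t) + 4e^(3t)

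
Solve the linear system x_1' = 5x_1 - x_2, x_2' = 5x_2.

x_1(t) = C_1e^(5t) + C_2te^(5t) + 2C_2e^(5t), x_2(t) = -C_2e^(5t)

Coefficient matrix A = [[5, -1], [0, 5]].
Characteristic polynomial det(A - λI) = λ^2 - 10λ + 25 = 0.
Single eigenvalue λ = 5 with algebraic multiplicity 2.
Eigenvector v = (1,0); generalized eigenvector w with (A-λI)w=v is (2,-1).
General solution: e^(5t)[C_1·v + C_2·(t·v + w)].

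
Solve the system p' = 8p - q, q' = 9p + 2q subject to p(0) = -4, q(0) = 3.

Coefficient matrix A = [[8, -1], [9, 2]].
Characteristic polynomial det(A - λI) = λ^2 - 10λ + 25 = 0.
Single eigenvalue λ = 5 with algebraic multiplicity 2.
Eigenvector v = (-1,-3); generalized eigenvector w with (A-λI)w=v is (0,1).
General solution: e^(5t)[C_1·v + C_2·(t·v + w)].
Applying p(0)=-4, q(0)=3 gives C_1=4, C_2=15.

p(t) = -15te^(5t) - 4e^(5t), q(t) = -45te^(5t) + 3e^(5t)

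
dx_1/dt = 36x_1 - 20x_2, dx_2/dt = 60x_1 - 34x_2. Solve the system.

Coefficient matrix A = [[36, -20], [60, -34]].
Characteristic polynomial det(A - λI) = λ^2 - 2λ - 24 = 0.
Eigenvalues λ = 6, -4.
For λ=6: (A-λI) row 1 is [30, -20], so an eigenvector is (-2, -3).
For λ=-4: (A-λI) row 1 is [40, -20], so an eigenvector is (-1, -2).
General solution: K_1e^(6t)(-2,-3) + K_2e^(-4t)(-1,-2).

x_1(t) = -2K_1e^(6t) - K_2e^(-4t), x_2(t) = -3K_1e^(6t) - 2K_2e^(-4t)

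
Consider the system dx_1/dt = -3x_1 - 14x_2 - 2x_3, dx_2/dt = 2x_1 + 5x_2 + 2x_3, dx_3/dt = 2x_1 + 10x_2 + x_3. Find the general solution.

Coefficient matrix A = [[-3, -14, -2], [2, 5, 2], [2, 10, 1]].
det(A - λI) = 0 gives eigenvalues λ = 3, 1, -1.
For λ=3: eigenvector (3,-1,-2).
For λ=1: eigenvector (5,-1,-3).
For λ=-1: eigenvector (1,0,-1).
General solution: c_1e^(3t)(3,-1,-2) + c_2e^(t)(5,-1,-3) + c_3e^(-t)(1,0,-1).

x_1(t) = 3c_1e^(3t) + 5c_2e^(t) + c_3e^(-t), x_2(t) = -c_1e^(3t) - c_2e^(t), x_3(t) = -2c_1e^(3t) - 3c_2e^(t) - c_3e^(-t)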